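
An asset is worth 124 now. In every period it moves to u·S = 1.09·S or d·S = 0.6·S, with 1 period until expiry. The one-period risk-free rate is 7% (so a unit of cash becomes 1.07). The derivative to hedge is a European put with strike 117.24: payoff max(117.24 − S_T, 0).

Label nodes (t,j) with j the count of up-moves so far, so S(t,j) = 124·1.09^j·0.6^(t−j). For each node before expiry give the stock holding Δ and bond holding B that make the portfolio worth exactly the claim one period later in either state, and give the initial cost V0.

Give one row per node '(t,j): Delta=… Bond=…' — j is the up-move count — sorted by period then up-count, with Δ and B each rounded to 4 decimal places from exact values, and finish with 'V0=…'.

No-arbitrage ⇒ martingale measure with p* = (R−d)/(u−d) = 0.9592.
Payoff layer (t=1): V(1,0)=42.8400, V(1,1)=0.0000
Node (0,0) S=124.0000: V=(p*·0.0000+(1−p*)·42.8400)/1.07=1.6342; Δ=(0.0000−42.8400)/(135.1600−74.4000)=-0.7051; B=V−Δ·S=89.0628
Self-financing check: at every node Δ·S+B equals the discounted successor values.

(0,0): Delta=-0.7051 Bond=89.0628
V0=1.6342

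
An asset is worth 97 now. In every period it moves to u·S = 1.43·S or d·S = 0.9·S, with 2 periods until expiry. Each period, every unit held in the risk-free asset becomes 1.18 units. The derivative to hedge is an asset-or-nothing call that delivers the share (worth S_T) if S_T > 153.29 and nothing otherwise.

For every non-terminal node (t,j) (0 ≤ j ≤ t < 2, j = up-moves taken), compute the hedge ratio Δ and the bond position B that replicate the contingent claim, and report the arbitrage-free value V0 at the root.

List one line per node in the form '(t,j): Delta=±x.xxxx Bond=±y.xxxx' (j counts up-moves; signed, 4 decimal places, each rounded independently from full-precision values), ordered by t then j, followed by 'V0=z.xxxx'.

(0,0): Delta=1.7274 Bond=-127.7993
(1,0): Delta=0.0000 Bond=0.0000
(1,1): Delta=2.6981 Bond=-285.4489
V0=39.7598

No-arbitrage ⇒ martingale measure with p* = (R−d)/(u−d) = 0.5283.
At expiry t=2: V(2,0)=0.0000, V(2,1)=0.0000, V(2,2)=198.3553
Node (1,0) S=87.3000: V=(p*·0.0000+(1−p*)·0.0000)/1.18=0.0000; Δ=(0.0000−0.0000)/(124.8390−78.5700)=0.0000; B=V−Δ·S=0.0000
Node (1,1) S=138.7100: V=(p*·198.3553+(1−p*)·0.0000)/1.18=88.8063; Δ=(198.3553−0.0000)/(198.3553−124.8390)=2.6981; B=V−Δ·S=-285.4489
Node (0,0) S=97.0000: V=(p*·88.8063+(1−p*)·0.0000)/1.18=39.7598; Δ=(88.8063−0.0000)/(138.7100−87.3000)=1.7274; B=V−Δ·S=-127.7993
Self-financing check: at every node Δ·S+B equals the discounted successor values.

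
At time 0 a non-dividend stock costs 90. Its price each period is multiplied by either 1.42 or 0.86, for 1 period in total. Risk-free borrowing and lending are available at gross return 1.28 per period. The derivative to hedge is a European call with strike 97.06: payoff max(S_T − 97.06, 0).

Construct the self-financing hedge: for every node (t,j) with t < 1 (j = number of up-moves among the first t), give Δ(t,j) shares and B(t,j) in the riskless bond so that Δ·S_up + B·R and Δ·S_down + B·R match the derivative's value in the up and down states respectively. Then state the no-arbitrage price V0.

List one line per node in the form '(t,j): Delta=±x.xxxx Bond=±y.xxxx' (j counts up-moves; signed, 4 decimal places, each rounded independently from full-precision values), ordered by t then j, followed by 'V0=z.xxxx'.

(0,0): Delta=0.6099 Bond=-36.8811
V0=18.0117

The replicating-portfolio and risk-neutral prices coincide; use p* = (1.28−0.86)/(1.42−0.86) = 0.7500 for the latter.
Terminal payoffs: V(1,0)=0.0000, V(1,1)=30.7400
  t=0,j=0: stock 90.0000 → up 127.8000 (V=30.7400), down 77.4000 (V=0.0000). Price 18.0117; hedge Δ=0.6099, bond B=-36.8811.
Each (Δ,B) replicates both successor values, so the strategy is self-financing and V0 is arbitrage-free.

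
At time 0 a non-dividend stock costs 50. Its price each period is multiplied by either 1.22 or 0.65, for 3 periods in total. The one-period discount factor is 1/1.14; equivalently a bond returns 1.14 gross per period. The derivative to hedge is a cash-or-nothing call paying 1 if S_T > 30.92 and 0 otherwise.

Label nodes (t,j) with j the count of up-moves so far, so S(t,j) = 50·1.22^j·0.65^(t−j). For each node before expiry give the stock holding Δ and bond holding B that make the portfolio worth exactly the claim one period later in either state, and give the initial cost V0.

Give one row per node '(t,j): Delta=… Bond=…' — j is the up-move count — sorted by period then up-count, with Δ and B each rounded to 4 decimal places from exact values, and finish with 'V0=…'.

Risk-neutral probability p* = (R−d)/(u−d) = (1.14−0.65)/(1.22−0.65) = 0.8596.
At expiry t=3: V(3,0)=0.0000, V(3,1)=0.0000, V(3,2)=1.0000, V(3,3)=1.0000
Node (2,0) S=21.1250: V=(p*·0.0000+(1−p*)·0.0000)/1.14=0.0000; Δ=(0.0000−0.0000)/(25.7725−13.7313)=0.0000; B=V−Δ·S=0.0000
Node (2,1) S=39.6500: V=(p*·1.0000+(1−p*)·0.0000)/1.14=0.7541; Δ=(1.0000−0.0000)/(48.3730−25.7725)=0.0442; B=V−Δ·S=-1.0003
Node (2,2) S=74.4200: V=(p*·1.0000+(1−p*)·1.0000)/1.14=0.8772; Δ=(1.0000−1.0000)/(90.7924−48.3730)=0.0000; B=V−Δ·S=0.8772
Node (1,0) S=32.5000: V=(p*·0.7541+(1−p*)·0.0000)/1.14=0.5686; Δ=(0.7541−0.0000)/(39.6500−21.1250)=0.0407; B=V−Δ·S=-0.7543
Node (1,1) S=61.0000: V=(p*·0.8772+(1−p*)·0.7541)/1.14=0.7543; Δ=(0.8772−0.7541)/(74.4200−39.6500)=0.0035; B=V−Δ·S=0.5383
Node (0,0) S=50.0000: V=(p*·0.7543+(1−p*)·0.5686)/1.14=0.6388; Δ=(0.7543−0.5686)/(61.0000−32.5000)=0.0065; B=V−Δ·S=0.3131
The time-0 hedge costs 0.6388, which is the no-arbitrage price.

(0,0): Delta=0.0065 Bond=0.3131
(1,0): Delta=0.0407 Bond=-0.7543
(1,1): Delta=0.0035 Bond=0.5383
(2,0): Delta=0.0000 Bond=0.0000
(2,1): Delta=0.0442 Bond=-1.0003
(2,2): Delta=0.0000 Bond=0.8772
V0=0.6388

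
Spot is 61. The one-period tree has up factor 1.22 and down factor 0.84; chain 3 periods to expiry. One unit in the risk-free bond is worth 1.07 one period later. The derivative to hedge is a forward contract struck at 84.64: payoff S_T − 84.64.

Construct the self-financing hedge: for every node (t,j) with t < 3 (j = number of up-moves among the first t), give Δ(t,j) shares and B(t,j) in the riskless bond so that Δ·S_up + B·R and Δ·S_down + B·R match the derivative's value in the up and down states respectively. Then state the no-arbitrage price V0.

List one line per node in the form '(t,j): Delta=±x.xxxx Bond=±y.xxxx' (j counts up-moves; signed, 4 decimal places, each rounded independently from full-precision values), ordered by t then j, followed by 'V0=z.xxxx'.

Since d<R<u, set p* = (R−d)/(u−d) = 0.6053; price each node as the discounted p*-expectation of its children.
Terminal values V(3,·): V(3,0)=-48.4851, V(3,1)=-32.1292, V(3,2)=-8.3744, V(3,3)=26.1267
(2,0): S=43.0416. Δ = (V_up−V_dn)/(S_up−S_dn) = (-32.1292−-48.4851)/(52.5108−36.1549) = 1.0000. V = [p*·-32.1292 + (1−p*)·-48.4851]/1.07 = -36.0612. B = V − Δ·S = -79.1028.
(2,1): S=62.5128. Δ = (V_up−V_dn)/(S_up−S_dn) = (-8.3744−-32.1292)/(76.2656−52.5108) = 1.0000. V = [p*·-8.3744 + (1−p*)·-32.1292]/1.07 = -16.5900. B = V − Δ·S = -79.1028.
(2,2): S=90.7924. Δ = (V_up−V_dn)/(S_up−S_dn) = (26.1267−-8.3744)/(110.7667−76.2656) = 1.0000. V = [p*·26.1267 + (1−p*)·-8.3744]/1.07 = 11.6896. B = V − Δ·S = -79.1028.
(1,0): S=51.2400. Δ = (V_up−V_dn)/(S_up−S_dn) = (-16.5900−-36.0612)/(62.5128−43.0416) = 1.0000. V = [p*·-16.5900 + (1−p*)·-36.0612]/1.07 = -22.6879. B = V − Δ·S = -73.9279.
(1,1): S=74.4200. Δ = (V_up−V_dn)/(S_up−S_dn) = (11.6896−-16.5900)/(90.7924−62.5128) = 1.0000. V = [p*·11.6896 + (1−p*)·-16.5900]/1.07 = 0.4921. B = V − Δ·S = -73.9279.
(0,0): S=61.0000. Δ = (V_up−V_dn)/(S_up−S_dn) = (0.4921−-22.6879)/(74.4200−51.2400) = 1.0000. V = [p*·0.4921 + (1−p*)·-22.6879]/1.07 = -8.0915. B = V − Δ·S = -69.0915.
The time-0 hedge costs -8.0915, which is the no-arbitrage price.

(0,0): Delta=1.0000 Bond=-69.0915
(1,0): Delta=1.0000 Bond=-73.9279
(1,1): Delta=1.0000 Bond=-73.9279
(2,0): Delta=1.0000 Bond=-79.1028
(2,1): Delta=1.0000 Bond=-79.1028
(2,2): Delta=1.0000 Bond=-79.1028
V0=-8.0915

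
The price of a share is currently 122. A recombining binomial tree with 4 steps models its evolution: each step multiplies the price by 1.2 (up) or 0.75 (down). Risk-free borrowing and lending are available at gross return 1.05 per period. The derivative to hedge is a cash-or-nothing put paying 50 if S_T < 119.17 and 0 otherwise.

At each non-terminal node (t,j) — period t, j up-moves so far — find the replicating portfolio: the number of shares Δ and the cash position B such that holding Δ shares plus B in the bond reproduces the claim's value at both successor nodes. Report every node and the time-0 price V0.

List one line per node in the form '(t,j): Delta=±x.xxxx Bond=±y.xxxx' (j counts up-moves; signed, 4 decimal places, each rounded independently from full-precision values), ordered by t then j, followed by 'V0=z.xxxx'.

No-arbitrage ⇒ martingale measure with p* = (R−d)/(u−d) = 0.6667.
Payoff layer (t=4): V(4,0)=50.0000, V(4,1)=50.0000, V(4,2)=50.0000, V(4,3)=0.0000, V(4,4)=0.0000
(3,0): S=51.4688. Δ = (V_up−V_dn)/(S_up−S_dn) = (50.0000−50.0000)/(61.7625−38.6016) = 0.0000. V = [p*·50.0000 + (1−p*)·50.0000]/1.05 = 47.6190. B = V − Δ·S = 47.6190.
(3,1): S=82.3500. Δ = (V_up−V_dn)/(S_up−S_dn) = (50.0000−50.0000)/(98.8200−61.7625) = 0.0000. V = [p*·50.0000 + (1−p*)·50.0000]/1.05 = 47.6190. B = V − Δ·S = 47.6190.
(3,2): S=131.7600. Δ = (V_up−V_dn)/(S_up−S_dn) = (0.0000−50.0000)/(158.1120−98.8200) = -0.8433. V = [p*·0.0000 + (1−p*)·50.0000]/1.05 = 15.8730. B = V − Δ·S = 126.9841.
(3,3): S=210.8160. Δ = (V_up−V_dn)/(S_up−S_dn) = (0.0000−0.0000)/(252.9792−158.1120) = 0.0000. V = [p*·0.0000 + (1−p*)·0.0000]/1.05 = 0.0000. B = V − Δ·S = 0.0000.
(2,0): S=68.6250. Δ = (V_up−V_dn)/(S_up−S_dn) = (47.6190−47.6190)/(82.3500−51.4688) = 0.0000. V = [p*·47.6190 + (1−p*)·47.6190]/1.05 = 45.3515. B = V − Δ·S = 45.3515.
(2,1): S=109.8000. Δ = (V_up−V_dn)/(S_up−S_dn) = (15.8730−47.6190)/(131.7600−82.3500) = -0.6425. V = [p*·15.8730 + (1−p*)·47.6190]/1.05 = 25.1953. B = V − Δ·S = 95.7420.
(2,2): S=175.6800. Δ = (V_up−V_dn)/(S_up−S_dn) = (0.0000−15.8730)/(210.8160−131.7600) = -0.2008. V = [p*·0.0000 + (1−p*)·15.8730]/1.05 = 5.0391. B = V − Δ·S = 40.3124.
(1,0): S=91.5000. Δ = (V_up−V_dn)/(S_up−S_dn) = (25.1953−45.3515)/(109.8000−68.6250) = -0.4895. V = [p*·25.1953 + (1−p*)·45.3515]/1.05 = 30.3943. B = V − Δ·S = 75.1859.
(1,1): S=146.4000. Δ = (V_up−V_dn)/(S_up−S_dn) = (5.0391−25.1953)/(175.6800−109.8000) = -0.3060. V = [p*·5.0391 + (1−p*)·25.1953]/1.05 = 11.1979. B = V − Δ·S = 55.9895.
(0,0): S=122.0000. Δ = (V_up−V_dn)/(S_up−S_dn) = (11.1979−30.3943)/(146.4000−91.5000) = -0.3497. V = [p*·11.1979 + (1−p*)·30.3943]/1.05 = 16.7588. B = V − Δ·S = 59.4174.
Root portfolio cost Δ·122+B reproduces V0=16.7588.

(0,0): Delta=-0.3497 Bond=59.4174
(1,0): Delta=-0.4895 Bond=75.1859
(1,1): Delta=-0.3060 Bond=55.9895
(2,0): Delta=0.0000 Bond=45.3515
(2,1): Delta=-0.6425 Bond=95.7420
(2,2): Delta=-0.2008 Bond=40.3124
(3,0): Delta=0.0000 Bond=47.6190
(3,1): Delta=0.0000 Bond=47.6190
(3,2): Delta=-0.8433 Bond=126.9841
(3,3): Delta=0.0000 Bond=0.0000
V0=16.7588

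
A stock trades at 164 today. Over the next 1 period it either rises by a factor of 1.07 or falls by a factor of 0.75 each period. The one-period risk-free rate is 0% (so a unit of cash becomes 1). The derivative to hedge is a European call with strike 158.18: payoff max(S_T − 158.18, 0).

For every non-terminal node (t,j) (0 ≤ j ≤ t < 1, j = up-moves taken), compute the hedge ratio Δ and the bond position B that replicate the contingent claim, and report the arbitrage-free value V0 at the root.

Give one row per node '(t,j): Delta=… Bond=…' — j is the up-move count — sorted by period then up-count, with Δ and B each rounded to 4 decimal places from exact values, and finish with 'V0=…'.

(0,0): Delta=0.3296 Bond=-40.5469
V0=13.5156

Under the risk-neutral measure, an up-move has probability p* = (R−d)/(u−d) = 0.7812 and values discount at R = 1.
Terminal payoffs: V(1,0)=0.0000, V(1,1)=17.3000
Node (0,0) S=164.0000: V=(p*·17.3000+(1−p*)·0.0000)/1=13.5156; Δ=(17.3000−0.0000)/(175.4800−123.0000)=0.3296; B=V−Δ·S=-40.5469
Root portfolio cost Δ·164+B reproduces V0=13.5156.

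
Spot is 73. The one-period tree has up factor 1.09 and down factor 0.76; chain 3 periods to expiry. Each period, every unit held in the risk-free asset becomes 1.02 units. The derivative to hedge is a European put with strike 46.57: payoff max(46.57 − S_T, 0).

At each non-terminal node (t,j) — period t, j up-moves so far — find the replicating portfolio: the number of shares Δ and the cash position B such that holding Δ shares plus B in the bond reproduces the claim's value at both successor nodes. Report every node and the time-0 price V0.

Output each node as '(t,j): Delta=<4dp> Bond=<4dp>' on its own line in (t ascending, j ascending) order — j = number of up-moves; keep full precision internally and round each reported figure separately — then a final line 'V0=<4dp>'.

Since d<R<u, set p* = (R−d)/(u−d) = 0.7879; price each node as the discounted p*-expectation of its children.
At expiry t=3: V(3,0)=14.5248, V(3,1)=0.6104, V(3,2)=0.0000, V(3,3)=0.0000
Node (2,0) S=42.1648: V=(p*·0.6104+(1−p*)·14.5248)/1.02=3.4921; Δ=(0.6104−14.5248)/(45.9596−32.0452)=-1.0000; B=V−Δ·S=45.6569
Node (2,1) S=60.4732: V=(p*·0.0000+(1−p*)·0.6104)/1.02=0.1269; Δ=(0.0000−0.6104)/(65.9158−45.9596)=-0.0306; B=V−Δ·S=1.9765
Node (2,2) S=86.7313: V=(p*·0.0000+(1−p*)·0.0000)/1.02=0.0000; Δ=(0.0000−0.0000)/(94.5371−65.9158)=0.0000; B=V−Δ·S=0.0000
Node (1,0) S=55.4800: V=(p*·0.1269+(1−p*)·3.4921)/1.02=0.8243; Δ=(0.1269−3.4921)/(60.4732−42.1648)=-0.1838; B=V−Δ·S=11.0216
Node (1,1) S=79.5700: V=(p*·0.0000+(1−p*)·0.1269)/1.02=0.0264; Δ=(0.0000−0.1269)/(86.7313−60.4732)=-0.0048; B=V−Δ·S=0.4110
Node (0,0) S=73.0000: V=(p*·0.0264+(1−p*)·0.8243)/1.02=0.1918; Δ=(0.0264−0.8243)/(79.5700−55.4800)=-0.0331; B=V−Δ·S=2.6096
Root portfolio cost Δ·73+B reproduces V0=0.1918.

(0,0): Delta=-0.0331 Bond=2.6096
(1,0): Delta=-0.1838 Bond=11.0216
(1,1): Delta=-0.0048 Bond=0.4110
(2,0): Delta=-1.0000 Bond=45.6569
(2,1): Delta=-0.0306 Bond=1.9765
(2,2): Delta=0.0000 Bond=0.0000
V0=0.1918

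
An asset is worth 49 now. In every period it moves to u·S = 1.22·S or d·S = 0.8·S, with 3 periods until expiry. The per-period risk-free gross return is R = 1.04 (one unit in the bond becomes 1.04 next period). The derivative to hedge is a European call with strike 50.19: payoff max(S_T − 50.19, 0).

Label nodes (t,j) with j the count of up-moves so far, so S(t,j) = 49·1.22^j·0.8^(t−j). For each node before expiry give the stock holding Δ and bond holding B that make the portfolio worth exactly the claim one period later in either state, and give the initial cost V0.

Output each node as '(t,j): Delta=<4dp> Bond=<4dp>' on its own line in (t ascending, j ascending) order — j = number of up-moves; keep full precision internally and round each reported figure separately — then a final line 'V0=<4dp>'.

Since d<R<u, set p* = (R−d)/(u−d) = 0.5714; price each node as the discounted p*-expectation of its children.
Terminal payoffs: V(3,0)=0.0000, V(3,1)=0.0000, V(3,2)=8.1553, V(3,3)=38.7866
(2,0): S=31.3600. Δ = (V_up−V_dn)/(S_up−S_dn) = (0.0000−0.0000)/(38.2592−25.0880) = 0.0000. V = [p*·0.0000 + (1−p*)·0.0000]/1.04 = 0.0000. B = V − Δ·S = 0.0000.
(2,1): S=47.8240. Δ = (V_up−V_dn)/(S_up−S_dn) = (8.1553−0.0000)/(58.3453−38.2592) = 0.4060. V = [p*·8.1553 + (1−p*)·0.0000]/1.04 = 4.4809. B = V − Δ·S = -14.9364.
(2,2): S=72.9316. Δ = (V_up−V_dn)/(S_up−S_dn) = (38.7866−8.1553)/(88.9766−58.3453) = 1.0000. V = [p*·38.7866 + (1−p*)·8.1553]/1.04 = 24.6720. B = V − Δ·S = -48.2596.
(1,0): S=39.2000. Δ = (V_up−V_dn)/(S_up−S_dn) = (4.4809−0.0000)/(47.8240−31.3600) = 0.2722. V = [p*·4.4809 + (1−p*)·0.0000]/1.04 = 2.4620. B = V − Δ·S = -8.2068.
(1,1): S=59.7800. Δ = (V_up−V_dn)/(S_up−S_dn) = (24.6720−4.4809)/(72.9316−47.8240) = 0.8042. V = [p*·24.6720 + (1−p*)·4.4809]/1.04 = 15.4026. B = V − Δ·S = -32.6714.
(0,0): S=49.0000. Δ = (V_up−V_dn)/(S_up−S_dn) = (15.4026−2.4620)/(59.7800−39.2000) = 0.6288. V = [p*·15.4026 + (1−p*)·2.4620]/1.04 = 9.4775. B = V − Δ·S = -21.3332.
Each (Δ,B) replicates both successor values, so the strategy is self-financing and V0 is arbitrage-free.

(0,0): Delta=0.6288 Bond=-21.3332
(1,0): Delta=0.2722 Bond=-8.2068
(1,1): Delta=0.8042 Bond=-32.6714
(2,0): Delta=0.0000 Bond=0.0000
(2,1): Delta=0.4060 Bond=-14.9364
(2,2): Delta=1.0000 Bond=-48.2596
V0=9.4775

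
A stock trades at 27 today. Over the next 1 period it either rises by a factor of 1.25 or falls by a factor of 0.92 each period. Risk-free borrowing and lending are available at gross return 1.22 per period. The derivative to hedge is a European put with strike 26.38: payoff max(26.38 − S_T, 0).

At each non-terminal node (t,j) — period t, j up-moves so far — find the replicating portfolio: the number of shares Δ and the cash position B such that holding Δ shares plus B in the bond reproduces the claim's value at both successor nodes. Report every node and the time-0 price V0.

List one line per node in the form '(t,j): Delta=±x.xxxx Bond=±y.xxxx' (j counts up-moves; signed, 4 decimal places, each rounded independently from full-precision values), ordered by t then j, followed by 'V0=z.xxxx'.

(0,0): Delta=-0.1728 Bond=4.7814
V0=0.1148

No-arbitrage ⇒ martingale measure with p* = (R−d)/(u−d) = 0.9091.
Terminal payoffs: V(1,0)=1.5400, V(1,1)=0.0000
  t=0,j=0: stock 27.0000 → up 33.7500 (V=0.0000), down 24.8400 (V=1.5400). Price 0.1148; hedge Δ=-0.1728, bond B=4.7814.
Check: Δ(0,0)·S0 + B(0,0) = 0.1148 = V0.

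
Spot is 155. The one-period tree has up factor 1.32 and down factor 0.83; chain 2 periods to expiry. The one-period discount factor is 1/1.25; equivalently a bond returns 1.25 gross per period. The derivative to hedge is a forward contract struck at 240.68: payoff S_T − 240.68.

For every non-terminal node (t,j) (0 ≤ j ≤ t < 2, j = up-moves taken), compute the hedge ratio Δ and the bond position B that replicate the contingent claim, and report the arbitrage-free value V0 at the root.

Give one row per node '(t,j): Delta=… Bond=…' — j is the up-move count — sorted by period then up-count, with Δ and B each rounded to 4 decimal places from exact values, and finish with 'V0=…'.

(0,0): Delta=1.0000 Bond=-154.0352
(1,0): Delta=1.0000 Bond=-192.5440
(1,1): Delta=1.0000 Bond=-192.5440
V0=0.9648

The replicating-portfolio and risk-neutral prices coincide; use p* = (1.25−0.83)/(1.32−0.83) = 0.8571 for the latter.
Terminal payoffs: V(2,0)=-133.9005, V(2,1)=-70.8620, V(2,2)=29.3920
(1,0): S=128.6500. Δ = (V_up−V_dn)/(S_up−S_dn) = (-70.8620−-133.9005)/(169.8180−106.7795) = 1.0000. V = [p*·-70.8620 + (1−p*)·-133.9005]/1.25 = -63.8940. B = V − Δ·S = -192.5440.
(1,1): S=204.6000. Δ = (V_up−V_dn)/(S_up−S_dn) = (29.3920−-70.8620)/(270.0720−169.8180) = 1.0000. V = [p*·29.3920 + (1−p*)·-70.8620]/1.25 = 12.0560. B = V − Δ·S = -192.5440.
(0,0): S=155.0000. Δ = (V_up−V_dn)/(S_up−S_dn) = (12.0560−-63.8940)/(204.6000−128.6500) = 1.0000. V = [p*·12.0560 + (1−p*)·-63.8940]/1.25 = 0.9648. B = V − Δ·S = -154.0352.
Check: Δ(0,0)·S0 + B(0,0) = 0.9648 = V0.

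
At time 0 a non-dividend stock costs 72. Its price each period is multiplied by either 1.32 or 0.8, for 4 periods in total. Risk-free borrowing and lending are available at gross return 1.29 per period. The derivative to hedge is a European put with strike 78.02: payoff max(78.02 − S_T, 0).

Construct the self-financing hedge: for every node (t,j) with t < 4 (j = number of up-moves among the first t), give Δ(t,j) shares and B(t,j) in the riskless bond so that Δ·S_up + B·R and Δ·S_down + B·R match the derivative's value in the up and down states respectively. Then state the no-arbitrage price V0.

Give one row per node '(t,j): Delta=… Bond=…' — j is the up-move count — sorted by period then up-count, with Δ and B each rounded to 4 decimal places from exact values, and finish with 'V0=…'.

(0,0): Delta=-0.0035 Bond=0.2586
(1,0): Delta=-0.0653 Bond=3.8957
(1,1): Delta=-0.0012 Bond=0.1156
(2,0): Delta=-0.9308 Bond=44.9068
(2,1): Delta=-0.0332 Bond=2.5838
(2,2): Delta=0.0000 Bond=0.0000
(3,0): Delta=-1.0000 Bond=60.4806
(3,1): Delta=-0.9282 Bond=57.7737
(3,2): Delta=0.0000 Bond=0.0000
(3,3): Delta=0.0000 Bond=0.0000
V0=0.0079

No-arbitrage ⇒ martingale measure with p* = (R−d)/(u−d) = 0.9423.
At expiry t=4: V(4,0)=48.5288, V(4,1)=29.3595, V(4,2)=0.0000, V(4,3)=0.0000, V(4,4)=0.0000
Node (3,0) S=36.8640: V=(p*·29.3595+(1−p*)·48.5288)/1.29=23.6166; Δ=(29.3595−48.5288)/(48.6605−29.4912)=-1.0000; B=V−Δ·S=60.4806
Node (3,1) S=60.8256: V=(p*·0.0000+(1−p*)·29.3595)/1.29=1.3130; Δ=(0.0000−29.3595)/(80.2898−48.6605)=-0.9282; B=V−Δ·S=57.7737
Node (3,2) S=100.3622: V=(p*·0.0000+(1−p*)·0.0000)/1.29=0.0000; Δ=(0.0000−0.0000)/(132.4782−80.2898)=0.0000; B=V−Δ·S=0.0000
Node (3,3) S=165.5977: V=(p*·0.0000+(1−p*)·0.0000)/1.29=0.0000; Δ=(0.0000−0.0000)/(218.5890−132.4782)=0.0000; B=V−Δ·S=0.0000
Node (2,0) S=46.0800: V=(p*·1.3130+(1−p*)·23.6166)/1.29=2.0153; Δ=(1.3130−23.6166)/(60.8256−36.8640)=-0.9308; B=V−Δ·S=44.9068
Node (2,1) S=76.0320: V=(p*·0.0000+(1−p*)·1.3130)/1.29=0.0587; Δ=(0.0000−1.3130)/(100.3622−60.8256)=-0.0332; B=V−Δ·S=2.5838
Node (2,2) S=125.4528: V=(p*·0.0000+(1−p*)·0.0000)/1.29=0.0000; Δ=(0.0000−0.0000)/(165.5977−100.3622)=0.0000; B=V−Δ·S=0.0000
Node (1,0) S=57.6000: V=(p*·0.0587+(1−p*)·2.0153)/1.29=0.1330; Δ=(0.0587−2.0153)/(76.0320−46.0800)=-0.0653; B=V−Δ·S=3.8957
Node (1,1) S=95.0400: V=(p*·0.0000+(1−p*)·0.0587)/1.29=0.0026; Δ=(0.0000−0.0587)/(125.4528−76.0320)=-0.0012; B=V−Δ·S=0.1156
Node (0,0) S=72.0000: V=(p*·0.0026+(1−p*)·0.1330)/1.29=0.0079; Δ=(0.0026−0.1330)/(95.0400−57.6000)=-0.0035; B=V−Δ·S=0.2586
Root portfolio cost Δ·72+B reproduces V0=0.0079.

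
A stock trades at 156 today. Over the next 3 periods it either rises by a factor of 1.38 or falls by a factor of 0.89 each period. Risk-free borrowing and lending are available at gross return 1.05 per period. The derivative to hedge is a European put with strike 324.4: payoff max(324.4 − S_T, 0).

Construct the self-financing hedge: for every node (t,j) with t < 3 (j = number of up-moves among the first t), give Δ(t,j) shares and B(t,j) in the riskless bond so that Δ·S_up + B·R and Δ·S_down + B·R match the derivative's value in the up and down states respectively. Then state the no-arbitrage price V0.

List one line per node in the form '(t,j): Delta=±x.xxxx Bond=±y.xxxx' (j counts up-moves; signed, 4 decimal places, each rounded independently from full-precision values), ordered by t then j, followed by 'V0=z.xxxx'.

(0,0): Delta=-0.8917 Bond=265.9122
(1,0): Delta=-1.0000 Bond=294.2404
(1,1): Delta=-0.7477 Bond=248.2033
(2,0): Delta=-1.0000 Bond=308.9524
(2,1): Delta=-1.0000 Bond=308.9524
(2,2): Delta=-0.4121 Bond=160.9144
V0=126.8027

Under the risk-neutral measure, an up-move has probability p* = (R−d)/(u−d) = 0.3265 and values discount at R = 1.05.
At expiry t=3: V(3,0)=214.4248, V(3,1)=153.8767, V(3,2)=59.9931, V(3,3)=0.0000
Node (2,0) S=123.5676: V=(p*·153.8767+(1−p*)·214.4248)/1.05=185.3848; Δ=(153.8767−214.4248)/(170.5233−109.9752)=-1.0000; B=V−Δ·S=308.9524
Node (2,1) S=191.5992: V=(p*·59.9931+(1−p*)·153.8767)/1.05=117.3532; Δ=(59.9931−153.8767)/(264.4069−170.5233)=-1.0000; B=V−Δ·S=308.9524
Node (2,2) S=297.0864: V=(p*·0.0000+(1−p*)·59.9931)/1.05=38.4795; Δ=(0.0000−59.9931)/(409.9792−264.4069)=-0.4121; B=V−Δ·S=160.9144
Node (1,0) S=138.8400: V=(p*·117.3532+(1−p*)·185.3848)/1.05=155.4004; Δ=(117.3532−185.3848)/(191.5992−123.5676)=-1.0000; B=V−Δ·S=294.2404
Node (1,1) S=215.2800: V=(p*·38.4795+(1−p*)·117.3532)/1.05=87.2367; Δ=(38.4795−117.3532)/(297.0864−191.5992)=-0.7477; B=V−Δ·S=248.2033
Node (0,0) S=156.0000: V=(p*·87.2367+(1−p*)·155.4004)/1.05=126.8027; Δ=(87.2367−155.4004)/(215.2800−138.8400)=-0.8917; B=V−Δ·S=265.9122
The time-0 hedge costs 126.8027, which is the no-arbitrage price.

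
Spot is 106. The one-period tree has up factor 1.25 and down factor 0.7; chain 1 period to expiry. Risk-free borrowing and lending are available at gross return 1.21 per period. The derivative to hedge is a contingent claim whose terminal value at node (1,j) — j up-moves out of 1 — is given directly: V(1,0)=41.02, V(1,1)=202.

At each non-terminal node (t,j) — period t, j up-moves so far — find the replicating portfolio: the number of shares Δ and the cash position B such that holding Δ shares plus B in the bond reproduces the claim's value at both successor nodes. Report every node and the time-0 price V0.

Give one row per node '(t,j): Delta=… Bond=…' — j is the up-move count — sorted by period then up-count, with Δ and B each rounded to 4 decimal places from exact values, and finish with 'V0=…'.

No-arbitrage ⇒ martingale measure with p* = (R−d)/(u−d) = 0.9273.
Terminal payoffs: V(1,0)=41.0200, V(1,1)=202.0000
  t=0,j=0: stock 106.0000 → up 132.5000 (V=202.0000), down 74.2000 (V=41.0200). Price 157.2664; hedge Δ=2.7612, bond B=-135.4245.
Self-financing check: at every node Δ·S+B equals the discounted successor values.

(0,0): Delta=2.7612 Bond=-135.4245
V0=157.2664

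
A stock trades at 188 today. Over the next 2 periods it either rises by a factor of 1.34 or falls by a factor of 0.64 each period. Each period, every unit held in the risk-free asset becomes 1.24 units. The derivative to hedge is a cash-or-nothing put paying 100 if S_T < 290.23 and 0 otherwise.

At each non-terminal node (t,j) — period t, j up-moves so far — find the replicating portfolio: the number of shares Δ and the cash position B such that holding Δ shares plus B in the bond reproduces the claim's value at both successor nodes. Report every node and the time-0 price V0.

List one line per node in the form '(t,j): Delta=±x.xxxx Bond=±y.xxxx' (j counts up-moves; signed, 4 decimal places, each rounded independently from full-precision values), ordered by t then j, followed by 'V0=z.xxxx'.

Since d<R<u, set p* = (R−d)/(u−d) = 0.8571; price each node as the discounted p*-expectation of its children.
Terminal values V(2,·): V(2,0)=100.0000, V(2,1)=100.0000, V(2,2)=0.0000
(1,0): S=120.3200. Δ = (V_up−V_dn)/(S_up−S_dn) = (100.0000−100.0000)/(161.2288−77.0048) = 0.0000. V = [p*·100.0000 + (1−p*)·100.0000]/1.24 = 80.6452. B = V − Δ·S = 80.6452.
(1,1): S=251.9200. Δ = (V_up−V_dn)/(S_up−S_dn) = (0.0000−100.0000)/(337.5728−161.2288) = -0.5671. V = [p*·0.0000 + (1−p*)·100.0000]/1.24 = 11.5207. B = V − Δ·S = 154.3779.
(0,0): S=188.0000. Δ = (V_up−V_dn)/(S_up−S_dn) = (11.5207−80.6452)/(251.9200−120.3200) = -0.5253. V = [p*·11.5207 + (1−p*)·80.6452]/1.24 = 17.2546. B = V − Δ·S = 116.0037.
Self-financing check: at every node Δ·S+B equals the discounted successor values.

(0,0): Delta=-0.5253 Bond=116.0037
(1,0): Delta=0.0000 Bond=80.6452
(1,1): Delta=-0.5671 Bond=154.3779
V0=17.2546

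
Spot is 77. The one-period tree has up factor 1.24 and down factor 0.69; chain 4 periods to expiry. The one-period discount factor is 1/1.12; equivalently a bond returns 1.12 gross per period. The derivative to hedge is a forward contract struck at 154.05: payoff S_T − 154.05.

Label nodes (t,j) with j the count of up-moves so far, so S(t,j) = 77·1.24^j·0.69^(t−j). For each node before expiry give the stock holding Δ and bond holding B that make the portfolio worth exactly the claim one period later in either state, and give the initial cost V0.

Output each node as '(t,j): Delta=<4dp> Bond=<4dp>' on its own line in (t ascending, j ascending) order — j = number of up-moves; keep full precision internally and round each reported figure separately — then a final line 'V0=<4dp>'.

(0,0): Delta=1.0000 Bond=-97.9016
(1,0): Delta=1.0000 Bond=-109.6497
(1,1): Delta=1.0000 Bond=-109.6497
(2,0): Delta=1.0000 Bond=-122.8077
(2,1): Delta=1.0000 Bond=-122.8077
(2,2): Delta=1.0000 Bond=-122.8077
(3,0): Delta=1.0000 Bond=-137.5446
(3,1): Delta=1.0000 Bond=-137.5446
(3,2): Delta=1.0000 Bond=-137.5446
(3,3): Delta=1.0000 Bond=-137.5446
V0=-20.9016

The replicating-portfolio and risk-neutral prices coincide; use p* = (1.12−0.69)/(1.24−0.69) = 0.7818 for the latter.
Payoff layer (t=4): V(4,0)=-136.5963, V(4,1)=-122.6840, V(4,2)=-97.6820, V(4,3)=-52.7511, V(4,4)=27.9945
  t=3,j=0: stock 25.2952 → up 31.3660 (V=-122.6840), down 17.4537 (V=-136.5963). Price -112.2494; hedge Δ=1.0000, bond B=-137.5446.
  t=3,j=1: stock 45.4580 → up 56.3680 (V=-97.6820), down 31.3660 (V=-122.6840). Price -92.0866; hedge Δ=1.0000, bond B=-137.5446.
  t=3,j=2: stock 81.6927 → up 101.2989 (V=-52.7511), down 56.3680 (V=-97.6820). Price -55.8520; hedge Δ=1.0000, bond B=-137.5446.
  t=3,j=3: stock 146.8100 → up 182.0445 (V=27.9945), down 101.2989 (V=-52.7511). Price 9.2654; hedge Δ=1.0000, bond B=-137.5446.
  t=2,j=0: stock 36.6597 → up 45.4580 (V=-92.0866), down 25.2952 (V=-112.2494). Price -86.1480; hedge Δ=1.0000, bond B=-122.8077.
  t=2,j=1: stock 65.8812 → up 81.6927 (V=-55.8520), down 45.4580 (V=-92.0866). Price -56.9265; hedge Δ=1.0000, bond B=-122.8077.
  t=2,j=2: stock 118.3952 → up 146.8100 (V=9.2654), down 81.6927 (V=-55.8520). Price -4.4125; hedge Δ=1.0000, bond B=-122.8077.
  t=1,j=0: stock 53.1300 → up 65.8812 (V=-56.9265), down 36.6597 (V=-86.1480). Price -56.5197; hedge Δ=1.0000, bond B=-109.6497.
  t=1,j=1: stock 95.4800 → up 118.3952 (V=-4.4125), down 65.8812 (V=-56.9265). Price -14.1697; hedge Δ=1.0000, bond B=-109.6497.
  t=0,j=0: stock 77.0000 → up 95.4800 (V=-14.1697), down 53.1300 (V=-56.5197). Price -20.9016; hedge Δ=1.0000, bond B=-97.9016.
Self-financing check: at every node Δ·S+B equals the discounted successor values.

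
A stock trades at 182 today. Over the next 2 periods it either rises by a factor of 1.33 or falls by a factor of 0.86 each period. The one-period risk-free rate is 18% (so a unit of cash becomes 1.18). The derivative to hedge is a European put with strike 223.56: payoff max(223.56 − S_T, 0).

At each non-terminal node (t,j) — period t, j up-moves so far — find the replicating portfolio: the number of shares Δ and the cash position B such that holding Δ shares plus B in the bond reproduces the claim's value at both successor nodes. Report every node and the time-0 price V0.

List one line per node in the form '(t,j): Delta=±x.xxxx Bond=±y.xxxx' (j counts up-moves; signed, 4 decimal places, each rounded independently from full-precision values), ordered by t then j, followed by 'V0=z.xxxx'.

(0,0): Delta=-0.3364 Bond=72.5346
(1,0): Delta=-1.0000 Bond=189.4576
(1,1): Delta=-0.1353 Bond=36.9033
V0=11.3099

No-arbitrage ⇒ martingale measure with p* = (R−d)/(u−d) = 0.6809.
Payoff layer (t=2): V(2,0)=88.9528, V(2,1)=15.3884, V(2,2)=0.0000
  t=1,j=0: stock 156.5200 → up 208.1716 (V=15.3884), down 134.6072 (V=88.9528). Price 32.9376; hedge Δ=-1.0000, bond B=189.4576.
  t=1,j=1: stock 242.0600 → up 321.9398 (V=0.0000), down 208.1716 (V=15.3884). Price 4.1620; hedge Δ=-0.1353, bond B=36.9033.
  t=0,j=0: stock 182.0000 → up 242.0600 (V=4.1620), down 156.5200 (V=32.9376). Price 11.3099; hedge Δ=-0.3364, bond B=72.5346.
Self-financing check: at every node Δ·S+B equals the discounted successor values.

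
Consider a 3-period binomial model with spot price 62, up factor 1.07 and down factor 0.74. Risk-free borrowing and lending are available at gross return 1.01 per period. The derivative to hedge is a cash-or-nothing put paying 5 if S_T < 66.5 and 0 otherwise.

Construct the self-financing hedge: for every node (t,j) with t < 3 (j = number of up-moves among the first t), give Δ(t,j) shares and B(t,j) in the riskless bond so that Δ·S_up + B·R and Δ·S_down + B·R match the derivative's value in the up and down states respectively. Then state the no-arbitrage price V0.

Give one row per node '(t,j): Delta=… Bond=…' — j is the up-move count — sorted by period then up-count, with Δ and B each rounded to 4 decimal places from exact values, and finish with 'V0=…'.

(0,0): Delta=-0.1604 Bond=12.1378
(1,0): Delta=0.0000 Bond=4.9015
(1,1): Delta=-0.1850 Bond=13.8943
(2,0): Delta=0.0000 Bond=4.9505
(2,1): Delta=0.0000 Bond=4.9505
(2,2): Delta=-0.2135 Bond=16.0516
V0=2.1949

Since d<R<u, set p* = (R−d)/(u−d) = 0.8182; price each node as the discounted p*-expectation of its children.
Terminal payoffs: V(3,0)=5.0000, V(3,1)=5.0000, V(3,2)=5.0000, V(3,3)=0.0000
Node (2,0) S=33.9512: V=(p*·5.0000+(1−p*)·5.0000)/1.01=4.9505; Δ=(5.0000−5.0000)/(36.3278−25.1239)=0.0000; B=V−Δ·S=4.9505
Node (2,1) S=49.0916: V=(p*·5.0000+(1−p*)·5.0000)/1.01=4.9505; Δ=(5.0000−5.0000)/(52.5280−36.3278)=0.0000; B=V−Δ·S=4.9505
Node (2,2) S=70.9838: V=(p*·0.0000+(1−p*)·5.0000)/1.01=0.9001; Δ=(0.0000−5.0000)/(75.9527−52.5280)=-0.2135; B=V−Δ·S=16.0516
Node (1,0) S=45.8800: V=(p*·4.9505+(1−p*)·4.9505)/1.01=4.9015; Δ=(4.9505−4.9505)/(49.0916−33.9512)=0.0000; B=V−Δ·S=4.9015
Node (1,1) S=66.3400: V=(p*·0.9001+(1−p*)·4.9505)/1.01=1.6203; Δ=(0.9001−4.9505)/(70.9838−49.0916)=-0.1850; B=V−Δ·S=13.8943
Node (0,0) S=62.0000: V=(p*·1.6203+(1−p*)·4.9015)/1.01=2.1949; Δ=(1.6203−4.9015)/(66.3400−45.8800)=-0.1604; B=V−Δ·S=12.1378
Root portfolio cost Δ·62+B reproduces V0=2.1949.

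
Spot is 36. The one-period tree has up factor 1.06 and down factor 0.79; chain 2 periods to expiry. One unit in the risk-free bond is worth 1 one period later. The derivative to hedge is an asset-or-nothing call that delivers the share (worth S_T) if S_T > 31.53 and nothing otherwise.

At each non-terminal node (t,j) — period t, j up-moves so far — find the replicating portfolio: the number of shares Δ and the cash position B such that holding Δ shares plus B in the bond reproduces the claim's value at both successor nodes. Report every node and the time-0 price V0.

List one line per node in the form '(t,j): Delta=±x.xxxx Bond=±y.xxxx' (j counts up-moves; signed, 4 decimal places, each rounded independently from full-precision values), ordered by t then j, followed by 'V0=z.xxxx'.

(0,0): Delta=3.2367 Bond=-92.0520
(1,0): Delta=0.0000 Bond=0.0000
(1,1): Delta=3.9259 Bond=-118.3525
V0=24.4695

Under the risk-neutral measure, an up-move has probability p* = (R−d)/(u−d) = 0.7778 and values discount at R = 1.
At expiry t=2: V(2,0)=0.0000, V(2,1)=0.0000, V(2,2)=40.4496
(1,0): S=28.4400. Δ = (V_up−V_dn)/(S_up−S_dn) = (0.0000−0.0000)/(30.1464−22.4676) = 0.0000. V = [p*·0.0000 + (1−p*)·0.0000]/1 = 0.0000. B = V − Δ·S = 0.0000.
(1,1): S=38.1600. Δ = (V_up−V_dn)/(S_up−S_dn) = (40.4496−0.0000)/(40.4496−30.1464) = 3.9259. V = [p*·40.4496 + (1−p*)·0.0000]/1 = 31.4608. B = V − Δ·S = -118.3525.
(0,0): S=36.0000. Δ = (V_up−V_dn)/(S_up−S_dn) = (31.4608−0.0000)/(38.1600−28.4400) = 3.2367. V = [p*·31.4608 + (1−p*)·0.0000]/1 = 24.4695. B = V − Δ·S = -92.0520.
Self-financing check: at every node Δ·S+B equals the discounted successor values.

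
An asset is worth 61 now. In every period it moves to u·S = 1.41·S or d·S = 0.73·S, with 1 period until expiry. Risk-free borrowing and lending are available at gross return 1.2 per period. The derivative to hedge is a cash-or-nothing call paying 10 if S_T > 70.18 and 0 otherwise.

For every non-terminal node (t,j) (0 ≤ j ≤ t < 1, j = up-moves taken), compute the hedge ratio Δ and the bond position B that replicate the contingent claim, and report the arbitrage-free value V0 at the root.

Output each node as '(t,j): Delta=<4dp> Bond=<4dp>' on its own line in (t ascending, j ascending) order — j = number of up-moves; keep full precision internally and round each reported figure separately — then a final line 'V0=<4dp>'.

(0,0): Delta=0.2411 Bond=-8.9461
V0=5.7598

The replicating-portfolio and risk-neutral prices coincide; use p* = (1.2−0.73)/(1.41−0.73) = 0.6912 for the latter.
At expiry t=1: V(1,0)=0.0000, V(1,1)=10.0000
  t=0,j=0: stock 61.0000 → up 86.0100 (V=10.0000), down 44.5300 (V=0.0000). Price 5.7598; hedge Δ=0.2411, bond B=-8.9461.
Self-financing check: at every node Δ·S+B equals the discounted successor values.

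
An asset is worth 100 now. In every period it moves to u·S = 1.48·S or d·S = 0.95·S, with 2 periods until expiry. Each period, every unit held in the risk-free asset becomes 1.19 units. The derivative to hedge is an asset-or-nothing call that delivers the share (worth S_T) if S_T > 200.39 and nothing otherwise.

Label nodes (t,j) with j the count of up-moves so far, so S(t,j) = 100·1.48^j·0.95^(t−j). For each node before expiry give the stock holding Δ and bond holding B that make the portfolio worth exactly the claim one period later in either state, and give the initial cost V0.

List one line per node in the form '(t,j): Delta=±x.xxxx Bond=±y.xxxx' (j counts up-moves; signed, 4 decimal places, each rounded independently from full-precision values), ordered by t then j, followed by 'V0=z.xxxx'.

The replicating-portfolio and risk-neutral prices coincide; use p* = (1.19−0.95)/(1.48−0.95) = 0.4528 for the latter.
Payoff layer (t=2): V(2,0)=0.0000, V(2,1)=0.0000, V(2,2)=219.0400
  t=1,j=0: stock 95.0000 → up 140.6000 (V=0.0000), down 90.2500 (V=0.0000). Price 0.0000; hedge Δ=0.0000, bond B=0.0000.
  t=1,j=1: stock 148.0000 → up 219.0400 (V=219.0400), down 140.6000 (V=0.0000). Price 83.3512; hedge Δ=2.7925, bond B=-329.9318.
  t=0,j=0: stock 100.0000 → up 148.0000 (V=83.3512), down 95.0000 (V=0.0000). Price 31.7176; hedge Δ=1.5727, bond B=-125.5488.
Root portfolio cost Δ·100+B reproduces V0=31.7176.

(0,0): Delta=1.5727 Bond=-125.5488
(1,0): Delta=0.0000 Bond=0.0000
(1,1): Delta=2.7925 Bond=-329.9318
V0=31.7176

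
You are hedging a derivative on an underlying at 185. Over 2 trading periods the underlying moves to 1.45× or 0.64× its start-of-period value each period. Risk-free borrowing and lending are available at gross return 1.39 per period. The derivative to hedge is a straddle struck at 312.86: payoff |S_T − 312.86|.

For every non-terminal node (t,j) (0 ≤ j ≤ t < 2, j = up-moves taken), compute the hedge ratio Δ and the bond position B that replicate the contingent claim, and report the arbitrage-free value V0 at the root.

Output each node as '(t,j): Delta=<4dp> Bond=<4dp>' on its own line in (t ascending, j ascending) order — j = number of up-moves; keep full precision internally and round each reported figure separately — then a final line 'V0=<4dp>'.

No-arbitrage ⇒ martingale measure with p* = (R−d)/(u−d) = 0.9259.
Terminal payoffs: V(2,0)=237.0840, V(2,1)=141.1800, V(2,2)=76.1025
  t=1,j=0: stock 118.4000 → up 171.6800 (V=141.1800), down 75.7760 (V=237.0840). Price 106.6791; hedge Δ=-1.0000, bond B=225.0791.
  t=1,j=1: stock 268.2500 → up 388.9625 (V=76.1025), down 171.6800 (V=141.1800). Price 58.2180; hedge Δ=-0.2995, bond B=138.5606.
  t=0,j=0: stock 185.0000 → up 268.2500 (V=58.2180), down 118.4000 (V=106.6791). Price 44.4660; hedge Δ=-0.3234, bond B=104.2945.
Each (Δ,B) replicates both successor values, so the strategy is self-financing and V0 is arbitrage-free.

(0,0): Delta=-0.3234 Bond=104.2945
(1,0): Delta=-1.0000 Bond=225.0791
(1,1): Delta=-0.2995 Bond=138.5606
V0=44.4660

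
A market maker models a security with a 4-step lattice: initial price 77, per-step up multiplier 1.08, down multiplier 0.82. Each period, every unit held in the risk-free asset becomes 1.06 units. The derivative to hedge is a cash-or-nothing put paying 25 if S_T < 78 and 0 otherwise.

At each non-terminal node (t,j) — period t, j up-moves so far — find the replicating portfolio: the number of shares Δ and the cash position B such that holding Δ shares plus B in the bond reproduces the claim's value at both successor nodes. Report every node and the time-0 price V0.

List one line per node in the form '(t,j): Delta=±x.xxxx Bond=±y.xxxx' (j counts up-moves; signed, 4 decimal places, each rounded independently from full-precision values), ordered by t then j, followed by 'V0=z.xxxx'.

Under the risk-neutral measure, an up-move has probability p* = (R−d)/(u−d) = 0.9231 and values discount at R = 1.06.
At expiry t=4: V(4,0)=25.0000, V(4,1)=25.0000, V(4,2)=25.0000, V(4,3)=0.0000, V(4,4)=0.0000
  t=3,j=0: stock 42.4553 → up 45.8518 (V=25.0000), down 34.8134 (V=25.0000). Price 23.5849; hedge Δ=0.0000, bond B=23.5849.
  t=3,j=1: stock 55.9168 → up 60.3901 (V=25.0000), down 45.8518 (V=25.0000). Price 23.5849; hedge Δ=0.0000, bond B=23.5849.
  t=3,j=2: stock 73.6465 → up 79.5382 (V=0.0000), down 60.3901 (V=25.0000). Price 1.8142; hedge Δ=-1.3056, bond B=97.9681.
  t=3,j=3: stock 96.9978 → up 104.7576 (V=0.0000), down 79.5382 (V=0.0000). Price 0.0000; hedge Δ=0.0000, bond B=0.0000.
  t=2,j=0: stock 51.7748 → up 55.9168 (V=23.5849), down 42.4553 (V=23.5849). Price 22.2499; hedge Δ=0.0000, bond B=22.2499.
  t=2,j=1: stock 68.1912 → up 73.6465 (V=1.8142), down 55.9168 (V=23.5849). Price 3.2914; hedge Δ=-1.2279, bond B=87.0248.
  t=2,j=2: stock 89.8128 → up 96.9978 (V=0.0000), down 73.6465 (V=1.8142). Price 0.1317; hedge Δ=-0.0777, bond B=7.1094.
  t=1,j=0: stock 63.1400 → up 68.1912 (V=3.2914), down 51.7748 (V=22.2499). Price 4.4809; hedge Δ=-1.1549, bond B=77.3982.
  t=1,j=1: stock 83.1600 → up 89.8128 (V=0.1317), down 68.1912 (V=3.2914). Price 0.3535; hedge Δ=-0.1461, bond B=12.5064.
  t=0,j=0: stock 77.0000 → up 83.1600 (V=0.3535), down 63.1400 (V=4.4809). Price 0.6330; hedge Δ=-0.2062, bond B=16.5076.
Self-financing check: at every node Δ·S+B equals the discounted successor values.

(0,0): Delta=-0.2062 Bond=16.5076
(1,0): Delta=-1.1549 Bond=77.3982
(1,1): Delta=-0.1461 Bond=12.5064
(2,0): Delta=0.0000 Bond=22.2499
(2,1): Delta=-1.2279 Bond=87.0248
(2,2): Delta=-0.0777 Bond=7.1094
(3,0): Delta=0.0000 Bond=23.5849
(3,1): Delta=0.0000 Bond=23.5849
(3,2): Delta=-1.3056 Bond=97.9681
(3,3): Delta=0.0000 Bond=0.0000
V0=0.6330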